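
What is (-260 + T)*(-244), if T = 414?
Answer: -37576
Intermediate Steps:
(-260 + T)*(-244) = (-260 + 414)*(-244) = 154*(-244) = -37576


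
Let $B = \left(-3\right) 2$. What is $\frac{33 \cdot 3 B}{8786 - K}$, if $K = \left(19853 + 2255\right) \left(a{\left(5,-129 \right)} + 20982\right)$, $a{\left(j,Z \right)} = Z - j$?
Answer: $\frac{297}{230449399} \approx 1.2888 \cdot 10^{-6}$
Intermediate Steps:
$K = 460907584$ ($K = \left(19853 + 2255\right) \left(\left(-129 - 5\right) + 20982\right) = 22108 \left(\left(-129 - 5\right) + 20982\right) = 22108 \left(-134 + 20982\right) = 22108 \cdot 20848 = 460907584$)
$B = -6$
$\frac{33 \cdot 3 B}{8786 - K} = \frac{33 \cdot 3 \left(-6\right)}{8786 - 460907584} = \frac{33 \left(-18\right)}{8786 - 460907584} = - \frac{594}{-460898798} = \left(-594\right) \left(- \frac{1}{460898798}\right) = \frac{297}{230449399}$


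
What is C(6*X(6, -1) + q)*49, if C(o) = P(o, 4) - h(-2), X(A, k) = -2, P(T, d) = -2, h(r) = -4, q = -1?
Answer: 98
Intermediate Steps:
C(o) = 2 (C(o) = -2 - 1*(-4) = -2 + 4 = 2)
C(6*X(6, -1) + q)*49 = 2*49 = 98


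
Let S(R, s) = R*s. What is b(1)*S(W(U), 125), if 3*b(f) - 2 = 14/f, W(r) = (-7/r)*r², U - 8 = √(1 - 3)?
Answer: -112000/3 - 14000*I*√2/3 ≈ -37333.0 - 6599.7*I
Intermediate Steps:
U = 8 + I*√2 (U = 8 + √(1 - 3) = 8 + √(-2) = 8 + I*√2 ≈ 8.0 + 1.4142*I)
W(r) = -7*r
b(f) = ⅔ + 14/(3*f) (b(f) = ⅔ + (14/f)/3 = ⅔ + 14/(3*f))
b(1)*S(W(U), 125) = ((⅔)*(7 + 1)/1)*(-7*(8 + I*√2)*125) = ((⅔)*1*8)*((-56 - 7*I*√2)*125) = 16*(-7000 - 875*I*√2)/3 = -112000/3 - 14000*I*√2/3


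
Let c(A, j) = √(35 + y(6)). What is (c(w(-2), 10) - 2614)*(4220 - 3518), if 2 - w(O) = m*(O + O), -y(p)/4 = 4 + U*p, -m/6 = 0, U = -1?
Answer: -1835028 + 702*√43 ≈ -1.8304e+6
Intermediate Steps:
m = 0 (m = -6*0 = 0)
y(p) = -16 + 4*p (y(p) = -4*(4 - p) = -16 + 4*p)
w(O) = 2 (w(O) = 2 - 0*(O + O) = 2 - 0*2*O = 2 - 1*0 = 2 + 0 = 2)
c(A, j) = √43 (c(A, j) = √(35 + (-16 + 4*6)) = √(35 + (-16 + 24)) = √(35 + 8) = √43)
(c(w(-2), 10) - 2614)*(4220 - 3518) = (√43 - 2614)*(4220 - 3518) = (-2614 + √43)*702 = -1835028 + 702*√43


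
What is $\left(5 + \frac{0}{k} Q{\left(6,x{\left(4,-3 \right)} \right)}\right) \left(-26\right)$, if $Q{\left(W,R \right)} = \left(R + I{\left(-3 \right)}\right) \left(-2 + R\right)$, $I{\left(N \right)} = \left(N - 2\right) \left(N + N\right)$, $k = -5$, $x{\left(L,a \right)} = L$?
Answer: $-130$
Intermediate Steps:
$I{\left(N \right)} = 2 N \left(-2 + N\right)$ ($I{\left(N \right)} = \left(-2 + N\right) 2 N = 2 N \left(-2 + N\right)$)
$Q{\left(W,R \right)} = \left(-2 + R\right) \left(30 + R\right)$ ($Q{\left(W,R \right)} = \left(R + 2 \left(-3\right) \left(-2 - 3\right)\right) \left(-2 + R\right) = \left(R + 2 \left(-3\right) \left(-5\right)\right) \left(-2 + R\right) = \left(R + 30\right) \left(-2 + R\right) = \left(30 + R\right) \left(-2 + R\right) = \left(-2 + R\right) \left(30 + R\right)$)
$\left(5 + \frac{0}{k} Q{\left(6,x{\left(4,-3 \right)} \right)}\right) \left(-26\right) = \left(5 + \frac{0}{-5} \left(-60 + 4^{2} + 28 \cdot 4\right)\right) \left(-26\right) = \left(5 + 0 \left(- \frac{1}{5}\right) \left(-60 + 16 + 112\right)\right) \left(-26\right) = \left(5 + 0 \cdot 68\right) \left(-26\right) = \left(5 + 0\right) \left(-26\right) = 5 \left(-26\right) = -130$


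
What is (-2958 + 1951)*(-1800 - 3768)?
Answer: 5606976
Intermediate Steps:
(-2958 + 1951)*(-1800 - 3768) = -1007*(-5568) = 5606976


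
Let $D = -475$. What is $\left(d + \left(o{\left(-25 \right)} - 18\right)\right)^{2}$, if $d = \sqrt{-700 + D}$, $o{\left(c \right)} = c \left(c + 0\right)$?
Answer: $367274 + 6070 i \sqrt{47} \approx 3.6727 \cdot 10^{5} + 41614.0 i$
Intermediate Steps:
$o{\left(c \right)} = c^{2}$ ($o{\left(c \right)} = c c = c^{2}$)
$d = 5 i \sqrt{47}$ ($d = \sqrt{-700 - 475} = \sqrt{-1175} = 5 i \sqrt{47} \approx 34.278 i$)
$\left(d + \left(o{\left(-25 \right)} - 18\right)\right)^{2} = \left(5 i \sqrt{47} + \left(\left(-25\right)^{2} - 18\right)\right)^{2} = \left(5 i \sqrt{47} + \left(625 - 18\right)\right)^{2} = \left(5 i \sqrt{47} + 607\right)^{2} = \left(607 + 5 i \sqrt{47}\right)^{2}$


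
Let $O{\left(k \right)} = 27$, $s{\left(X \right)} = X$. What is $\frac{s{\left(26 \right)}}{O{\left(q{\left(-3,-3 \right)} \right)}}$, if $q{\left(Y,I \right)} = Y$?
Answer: $\frac{26}{27} \approx 0.96296$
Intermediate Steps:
$\frac{s{\left(26 \right)}}{O{\left(q{\left(-3,-3 \right)} \right)}} = \frac{26}{27}$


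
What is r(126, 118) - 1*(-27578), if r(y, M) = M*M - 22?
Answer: 41480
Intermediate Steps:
r(y, M) = -22 + M**2 (r(y, M) = M**2 - 22 = -22 + M**2)
r(126, 118) - 1*(-27578) = (-22 + 118**2) - 1*(-27578) = (-22 + 13924) + 27578 = 13902 + 27578 = 41480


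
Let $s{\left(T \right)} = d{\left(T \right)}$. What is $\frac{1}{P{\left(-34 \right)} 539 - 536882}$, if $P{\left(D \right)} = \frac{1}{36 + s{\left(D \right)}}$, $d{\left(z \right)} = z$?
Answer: $- \frac{2}{1073225} \approx -1.8635 \cdot 10^{-6}$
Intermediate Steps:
$s{\left(T \right)} = T$
$P{\left(D \right)} = \frac{1}{36 + D}$
$\frac{1}{P{\left(-34 \right)} 539 - 536882} = \frac{1}{\frac{1}{36 - 34} \cdot 539 - 536882} = \frac{1}{\frac{1}{2} \cdot 539 - 536882} = \frac{1}{\frac{539}{2} - 536882} = \frac{1}{- \frac{1073225}{2}} = - \frac{2}{1073225}$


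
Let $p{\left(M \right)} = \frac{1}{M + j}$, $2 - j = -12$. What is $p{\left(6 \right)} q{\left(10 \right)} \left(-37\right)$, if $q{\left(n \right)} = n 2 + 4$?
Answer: $- \frac{222}{5} \approx -44.4$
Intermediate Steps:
$j = 14$ ($j = 2 - -12 = 2 + 12 = 14$)
$q{\left(n \right)} = 4 + 2 n$ ($q{\left(n \right)} = 2 n + 4 = 4 + 2 n$)
$p{\left(M \right)} = \frac{1}{14 + M}$ ($p{\left(M \right)} = \frac{1}{M + 14} = \frac{1}{14 + M}$)
$p{\left(6 \right)} q{\left(10 \right)} \left(-37\right) = \frac{4 + 2 \cdot 10}{14 + 6} \left(-37\right) = \frac{4 + 20}{20} \left(-37\right) = \frac{1}{20} \cdot 24 \left(-37\right) = \frac{6}{5} \left(-37\right) = - \frac{222}{5}$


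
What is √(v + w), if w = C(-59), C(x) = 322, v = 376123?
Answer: √376445 ≈ 613.55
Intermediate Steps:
w = 322
√(v + w) = √(376123 + 322) = √376445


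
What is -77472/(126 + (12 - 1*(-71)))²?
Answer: -77472/43681 ≈ -1.7736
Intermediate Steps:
-77472/(126 + (12 - 1*(-71)))² = -77472/(126 + (12 + 71))² = -77472/(126 + 83)² = -77472/(209²) = -77472/43681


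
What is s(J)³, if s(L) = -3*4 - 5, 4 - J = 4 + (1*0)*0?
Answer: -4913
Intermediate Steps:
J = 0 (J = 4 - (4 + (1*0)*0) = 4 - (4 + 0*0) = 4 - (4 + 0) = 4 - 1*4 = 4 - 4 = 0)
s(L) = -17 (s(L) = -12 - 5 = -17)
s(J)³ = (-17)³ = -4913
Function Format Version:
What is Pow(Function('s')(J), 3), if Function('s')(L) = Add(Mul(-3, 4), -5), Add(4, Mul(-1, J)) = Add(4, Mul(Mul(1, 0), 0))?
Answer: -4913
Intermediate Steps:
J = 0 (J = Add(4, Mul(-1, Add(4, Mul(Mul(1, 0), 0)))) = Add(4, Mul(-1, Add(4, Mul(0, 0)))) = Add(4, Mul(-1, Add(4, 0))) = Add(4, Mul(-1, 4)) = Add(4, -4) = 0)
Function('s')(L) = -17 (Function('s')(L) = Add(-12, -5) = -17)
Pow(Function('s')(J), 3) = Pow(-17, 3) = -4913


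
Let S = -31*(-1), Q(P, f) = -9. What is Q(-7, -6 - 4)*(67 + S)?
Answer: -882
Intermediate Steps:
S = 31
Q(-7, -6 - 4)*(67 + S) = -9*(67 + 31) = -9*98 = -882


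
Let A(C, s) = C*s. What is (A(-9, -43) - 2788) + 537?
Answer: -1864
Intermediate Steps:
(A(-9, -43) - 2788) + 537 = (-9*(-43) - 2788) + 537 = (387 - 2788) + 537 = -2401 + 537 = -1864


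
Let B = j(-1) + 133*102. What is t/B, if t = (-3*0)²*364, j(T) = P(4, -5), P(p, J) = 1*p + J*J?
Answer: 0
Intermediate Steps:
P(p, J) = p + J²
j(T) = 29 (j(T) = 4 + (-5)² = 4 + 25 = 29)
B = 13595 (B = 29 + 133*102 = 29 + 13566 = 13595)
t = 0 (t = 0²*364 = 0*364 = 0)
t/B = 0/13595 = 0*(1/13595) = 0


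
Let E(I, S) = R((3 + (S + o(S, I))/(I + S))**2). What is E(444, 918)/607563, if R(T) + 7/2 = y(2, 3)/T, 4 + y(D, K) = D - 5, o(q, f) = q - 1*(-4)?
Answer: -3576223/561475765026 ≈ -6.3693e-6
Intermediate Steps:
o(q, f) = 4 + q (o(q, f) = q + 4 = 4 + q)
y(D, K) = -9 + D (y(D, K) = -4 + (D - 5) = -4 + (-5 + D) = -9 + D)
R(T) = -7/2 - 7/T (R(T) = -7/2 + (-9 + 2)/T = -7/2 - 7/T)
E(I, S) = -7/2 - 7/(3 + (4 + 2*S)/(I + S))**2 (E(I, S) = -7/2 - 7/(3 + (S + (4 + S))/(I + S))**2 = -7/2 - 7/(3 + (4 + 2*S)/(I + S))**2)
E(444, 918)/607563 = (-7/2 - 7*(444 + 918)**2/(4 + 3*444 + 5*918)**2)/607563 = (-7/2 - 7*1362**2/(4 + 1332 + 4590)**2)*(1/607563) = (-7/2 - 7*1855044/5926**2)*(1/607563) = (-7/2 - 7*1855044*1/35117476)*(1/607563) = (-7/2 - 3246327/8779369)*(1/607563) = -67948237/17558738*1/607563 = -3576223/561475765026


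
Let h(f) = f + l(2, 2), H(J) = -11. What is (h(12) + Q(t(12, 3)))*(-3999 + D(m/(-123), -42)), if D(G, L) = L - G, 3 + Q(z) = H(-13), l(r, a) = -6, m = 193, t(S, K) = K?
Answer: 3974800/123 ≈ 32315.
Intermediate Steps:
Q(z) = -14 (Q(z) = -3 - 11 = -14)
h(f) = -6 + f (h(f) = f - 6 = -6 + f)
(h(12) + Q(t(12, 3)))*(-3999 + D(m/(-123), -42)) = ((-6 + 12) - 14)*(-3999 + (-42 - 193/(-123))) = (6 - 14)*(-3999 + (-42 - 193*(-1)/123)) = -8*(-3999 + (-42 - 1*(-193/123))) = -8*(-3999 + (-42 + 193/123)) = -8*(-3999 - 4973/123) = -8*(-496850/123) = 3974800/123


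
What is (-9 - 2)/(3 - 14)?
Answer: 1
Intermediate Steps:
(-9 - 2)/(3 - 14) = -11/(-11) = -11*(-1/11) = 1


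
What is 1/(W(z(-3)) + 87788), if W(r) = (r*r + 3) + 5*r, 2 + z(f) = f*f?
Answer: 1/87875 ≈ 1.1380e-5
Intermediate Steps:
z(f) = -2 + f² (z(f) = -2 + f*f = -2 + f²)
W(r) = 3 + r² + 5*r (W(r) = (r² + 3) + 5*r = (3 + r²) + 5*r = 3 + r² + 5*r)
1/(W(z(-3)) + 87788) = 1/((3 + (-2 + (-3)²)² + 5*(-2 + (-3)²)) + 87788) = 1/((3 + (-2 + 9)² + 5*(-2 + 9)) + 87788) = 1/((3 + 7² + 5*7) + 87788) = 1/((3 + 49 + 35) + 87788) = 1/(87 + 87788) = 1/87875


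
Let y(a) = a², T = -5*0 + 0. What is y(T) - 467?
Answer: -467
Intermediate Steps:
T = 0 (T = 0 + 0 = 0)
y(T) - 467 = 0² - 467 = 0 - 467 = -467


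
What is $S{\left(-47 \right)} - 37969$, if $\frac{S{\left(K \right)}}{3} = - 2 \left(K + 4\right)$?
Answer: $-37711$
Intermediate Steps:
$S{\left(K \right)} = -24 - 6 K$ ($S{\left(K \right)} = 3 \left(- 2 \left(K + 4\right)\right) = 3 \left(- 2 \left(4 + K\right)\right) = 3 \left(-8 - 2 K\right) = -24 - 6 K$)
$S{\left(-47 \right)} - 37969 = \left(-24 - -282\right) - 37969 = \left(-24 + 282\right) - 37969 = 258 - 37969 = -37711$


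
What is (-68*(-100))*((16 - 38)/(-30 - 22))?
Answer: 37400/13 ≈ 2876.9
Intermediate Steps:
(-68*(-100))*((16 - 38)/(-30 - 22)) = 6800*(-22/(-52)) = 6800*(-22*(-1/52)) = 6800*(11/26) = 37400/13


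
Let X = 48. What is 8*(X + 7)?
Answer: 440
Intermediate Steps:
8*(X + 7) = 8*(48 + 7) = 8*55 = 440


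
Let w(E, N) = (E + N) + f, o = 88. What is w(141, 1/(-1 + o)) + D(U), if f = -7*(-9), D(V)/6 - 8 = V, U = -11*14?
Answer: -58463/87 ≈ -671.99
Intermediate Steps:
U = -154
D(V) = 48 + 6*V
f = 63
w(E, N) = 63 + E + N (w(E, N) = (E + N) + 63 = 63 + E + N)
w(141, 1/(-1 + o)) + D(U) = (63 + 141 + 1/(-1 + 88)) + (48 + 6*(-154)) = (63 + 141 + 1/87) + (48 - 924) = (63 + 141 + 1/87) - 876 = 17749/87 - 876 = -58463/87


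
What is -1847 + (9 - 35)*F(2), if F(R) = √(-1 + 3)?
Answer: -1847 - 26*√2 ≈ -1883.8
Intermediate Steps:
F(R) = √2
-1847 + (9 - 35)*F(2) = -1847 + (9 - 35)*√2 = -1847 - 26*√2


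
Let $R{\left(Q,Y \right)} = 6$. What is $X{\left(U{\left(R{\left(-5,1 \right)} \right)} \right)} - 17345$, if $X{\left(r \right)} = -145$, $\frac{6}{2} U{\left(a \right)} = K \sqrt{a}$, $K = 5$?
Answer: $-17490$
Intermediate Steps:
$U{\left(a \right)} = \frac{5 \sqrt{a}}{3}$
$X{\left(U{\left(R{\left(-5,1 \right)} \right)} \right)} - 17345 = -145 - 17345 = -17490$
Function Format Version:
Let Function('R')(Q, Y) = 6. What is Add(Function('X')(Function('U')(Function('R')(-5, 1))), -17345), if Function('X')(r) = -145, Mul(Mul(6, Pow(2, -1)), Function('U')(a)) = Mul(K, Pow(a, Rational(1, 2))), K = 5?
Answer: -17490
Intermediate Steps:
Function('U')(a) = Mul(Rational(5, 3), Pow(a, Rational(1, 2))) (Function('U')(a) = Mul(Rational(1, 3), Mul(5, Pow(a, Rational(1, 2)))) = Mul(Rational(5, 3), Pow(a, Rational(1, 2))))
Add(Function('X')(Function('U')(Function('R')(-5, 1))), -17345) = Add(-145, -17345) = -17490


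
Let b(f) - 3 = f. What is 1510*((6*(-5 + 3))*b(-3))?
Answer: 0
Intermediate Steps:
b(f) = 3 + f
1510*((6*(-5 + 3))*b(-3)) = 1510*((6*(-5 + 3))*(3 - 3)) = 1510*((6*(-2))*0) = 1510*(-12*0) = 1510*0 = 0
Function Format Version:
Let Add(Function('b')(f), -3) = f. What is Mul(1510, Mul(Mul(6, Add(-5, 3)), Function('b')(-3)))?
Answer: 0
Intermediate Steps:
Function('b')(f) = Add(3, f)
Mul(1510, Mul(Mul(6, Add(-5, 3)), Function('b')(-3))) = Mul(1510, Mul(Mul(6, Add(-5, 3)), Add(3, -3))) = Mul(1510, Mul(Mul(6, -2), 0)) = Mul(1510, Mul(-12, 0)) = Mul(1510, 0) = 0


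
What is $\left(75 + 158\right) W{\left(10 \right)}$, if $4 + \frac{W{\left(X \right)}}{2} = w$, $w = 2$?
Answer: $-932$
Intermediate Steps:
$W{\left(X \right)} = -4$ ($W{\left(X \right)} = -8 + 2 \cdot 2 = -8 + 4 = -4$)
$\left(75 + 158\right) W{\left(10 \right)} = \left(75 + 158\right) \left(-4\right) = 233 \left(-4\right) = -932$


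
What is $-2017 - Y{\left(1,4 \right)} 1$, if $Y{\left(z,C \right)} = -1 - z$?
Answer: $-2015$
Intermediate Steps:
$-2017 - Y{\left(1,4 \right)} 1 = -2017 - \left(-1 - 1\right) 1 = -2017 - \left(-2\right) 1 = -2017 - -2 = -2017 + 2 = -2015$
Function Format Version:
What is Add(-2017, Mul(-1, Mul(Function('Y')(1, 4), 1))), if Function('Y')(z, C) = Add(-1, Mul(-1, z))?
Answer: -2015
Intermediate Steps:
Add(-2017, Mul(-1, Mul(Function('Y')(1, 4), 1))) = Add(-2017, Mul(-1, Mul(Add(-1, Mul(-1, 1)), 1))) = Add(-2017, Mul(-1, Mul(Add(-1, -1), 1))) = Add(-2017, Mul(-1, Mul(-2, 1))) = Add(-2017, Mul(-1, -2)) = Add(-2017, 2) = -2015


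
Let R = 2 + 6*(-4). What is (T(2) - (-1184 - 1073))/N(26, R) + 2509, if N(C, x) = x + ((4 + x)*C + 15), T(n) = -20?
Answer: 1189538/475 ≈ 2504.3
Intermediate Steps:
R = -22 (R = 2 - 24 = -22)
N(C, x) = 15 + x + C*(4 + x) (N(C, x) = x + (C*(4 + x) + 15) = x + (15 + C*(4 + x)) = 15 + x + C*(4 + x))
(T(2) - (-1184 - 1073))/N(26, R) + 2509 = (-20 - (-1184 - 1073))/(15 - 22 + 4*26 + 26*(-22)) + 2509 = (-20 - 1*(-2257))/(15 - 22 + 104 - 572) + 2509 = (-20 + 2257)/(-475) + 2509 = 2237*(-1/475) + 2509 = -2237/475 + 2509 = 1189538/475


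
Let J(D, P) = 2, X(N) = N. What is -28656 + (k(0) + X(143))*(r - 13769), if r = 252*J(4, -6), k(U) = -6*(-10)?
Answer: -2721451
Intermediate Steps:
k(U) = 60
r = 504 (r = 252*2 = 504)
-28656 + (k(0) + X(143))*(r - 13769) = -28656 + (60 + 143)*(504 - 13769) = -28656 + 203*(-13265) = -28656 - 2692795 = -2721451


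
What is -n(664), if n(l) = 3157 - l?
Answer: -2493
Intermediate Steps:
-n(664) = -(3157 - 1*664) = -(3157 - 664) = -1*2493 = -2493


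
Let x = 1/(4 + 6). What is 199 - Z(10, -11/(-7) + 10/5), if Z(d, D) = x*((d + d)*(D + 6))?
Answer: 1259/7 ≈ 179.86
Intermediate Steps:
x = ⅒ (x = 1/10 = ⅒ ≈ 0.10000)
Z(d, D) = d*(6 + D)/5 (Z(d, D) = ((d + d)*(D + 6))/10 = ((2*d)*(6 + D))/10 = (2*d*(6 + D))/10 = d*(6 + D)/5)
199 - Z(10, -11/(-7) + 10/5) = 199 - 10*(6 + (-11/(-7) + 10/5))/5 = 199 - 10*(6 + (-11*(-⅐) + 10*(⅕)))/5 = 199 - 10*(6 + (11/7 + 2))/5 = 199 - 10*(6 + 25/7)/5 = 199 - 10*67/(5*7) = 199 - 1*134/7 = 199 - 134/7 = 1259/7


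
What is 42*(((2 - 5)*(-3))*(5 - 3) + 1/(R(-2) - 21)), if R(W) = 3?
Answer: 2261/3 ≈ 753.67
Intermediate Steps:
42*(((2 - 5)*(-3))*(5 - 3) + 1/(R(-2) - 21)) = 42*(((2 - 5)*(-3))*(5 - 3) + 1/(3 - 21)) = 42*(-3*(-3)*2 + 1/(-18)) = 42*(9*2 - 1/18) = 42*(18 - 1/18) = 42*(323/18) = 2261/3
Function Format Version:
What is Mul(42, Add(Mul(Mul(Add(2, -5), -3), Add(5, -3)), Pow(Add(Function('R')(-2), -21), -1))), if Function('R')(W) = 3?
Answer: Rational(2261, 3) ≈ 753.67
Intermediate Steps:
Mul(42, Add(Mul(Mul(Add(2, -5), -3), Add(5, -3)), Pow(Add(Function('R')(-2), -21), -1))) = Mul(42, Add(Mul(Mul(Add(2, -5), -3), Add(5, -3)), Pow(Add(3, -21), -1))) = Mul(42, Add(Mul(Mul(-3, -3), 2), Pow(-18, -1))) = Mul(42, Add(Mul(9, 2), Rational(-1, 18))) = Mul(42, Add(18, Rational(-1, 18))) = Mul(42, Rational(323, 18)) = Rational(2261, 3)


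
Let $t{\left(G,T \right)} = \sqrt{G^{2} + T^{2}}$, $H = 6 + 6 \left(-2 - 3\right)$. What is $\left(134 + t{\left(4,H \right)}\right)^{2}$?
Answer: $18548 + 1072 \sqrt{37} \approx 25069.0$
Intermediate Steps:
$H = -24$ ($H = 6 + 6 \left(-5\right) = 6 - 30 = -24$)
$\left(134 + t{\left(4,H \right)}\right)^{2} = \left(134 + \sqrt{4^{2} + \left(-24\right)^{2}}\right)^{2} = \left(134 + \sqrt{16 + 576}\right)^{2} = \left(134 + \sqrt{592}\right)^{2} = \left(134 + 4 \sqrt{37}\right)^{2}$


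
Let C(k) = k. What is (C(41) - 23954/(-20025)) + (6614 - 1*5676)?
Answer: 19628429/20025 ≈ 980.20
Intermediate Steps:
(C(41) - 23954/(-20025)) + (6614 - 1*5676) = (41 - 23954/(-20025)) + (6614 - 1*5676) = (41 - 23954*(-1/20025)) + (6614 - 5676) = (41 + 23954/20025) + 938 = 844979/20025 + 938 = 19628429/20025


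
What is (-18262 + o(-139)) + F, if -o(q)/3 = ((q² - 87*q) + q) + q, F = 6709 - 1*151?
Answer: -105112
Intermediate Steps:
F = 6558 (F = 6709 - 151 = 6558)
o(q) = -3*q² + 255*q (o(q) = -3*(((q² - 87*q) + q) + q) = -3*((q² - 86*q) + q) = -3*(q² - 85*q) = -3*q² + 255*q)
(-18262 + o(-139)) + F = (-18262 + 3*(-139)*(85 - 1*(-139))) + 6558 = (-18262 + 3*(-139)*(85 + 139)) + 6558 = (-18262 + 3*(-139)*224) + 6558 = (-18262 - 93408) + 6558 = -111670 + 6558 = -105112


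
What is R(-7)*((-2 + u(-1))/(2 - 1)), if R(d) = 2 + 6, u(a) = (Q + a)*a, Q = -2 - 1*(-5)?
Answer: -32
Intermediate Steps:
Q = 3 (Q = -2 + 5 = 3)
u(a) = a*(3 + a) (u(a) = (3 + a)*a = a*(3 + a))
R(d) = 8
R(-7)*((-2 + u(-1))/(2 - 1)) = 8*((-2 - (3 - 1))/(2 - 1)) = 8*((-2 - 1*2)/1) = 8*((-2 - 2)*1) = 8*(-4*1) = 8*(-4) = -32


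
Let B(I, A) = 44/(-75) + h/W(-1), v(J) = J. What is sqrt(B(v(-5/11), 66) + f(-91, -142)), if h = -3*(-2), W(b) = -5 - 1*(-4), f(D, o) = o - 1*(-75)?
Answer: I*sqrt(16557)/15 ≈ 8.5783*I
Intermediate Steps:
f(D, o) = 75 + o (f(D, o) = o + 75 = 75 + o)
W(b) = -1 (W(b) = -5 + 4 = -1)
h = 6
B(I, A) = -494/75 (B(I, A) = 44/(-75) + 6/(-1) = 44*(-1/75) + 6*(-1) = -44/75 - 6 = -494/75)
sqrt(B(v(-5/11), 66) + f(-91, -142)) = sqrt(-494/75 + (75 - 142)) = sqrt(-494/75 - 67) = sqrt(-5519/75) = I*sqrt(16557)/15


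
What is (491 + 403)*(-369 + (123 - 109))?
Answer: -317370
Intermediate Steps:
(491 + 403)*(-369 + (123 - 109)) = 894*(-369 + 14) = 894*(-355) = -317370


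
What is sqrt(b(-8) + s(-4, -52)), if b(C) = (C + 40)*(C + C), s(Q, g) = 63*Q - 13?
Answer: I*sqrt(777) ≈ 27.875*I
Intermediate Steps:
s(Q, g) = -13 + 63*Q
b(C) = 2*C*(40 + C) (b(C) = (40 + C)*(2*C) = 2*C*(40 + C))
sqrt(b(-8) + s(-4, -52)) = sqrt(2*(-8)*(40 - 8) + (-13 + 63*(-4))) = sqrt(2*(-8)*32 + (-13 - 252)) = sqrt(-512 - 265) = sqrt(-777) = I*sqrt(777)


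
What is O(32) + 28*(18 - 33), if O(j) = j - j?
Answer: -420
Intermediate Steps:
O(j) = 0
O(32) + 28*(18 - 33) = 0 + 28*(18 - 33) = 0 + 28*(-15) = 0 - 420 = -420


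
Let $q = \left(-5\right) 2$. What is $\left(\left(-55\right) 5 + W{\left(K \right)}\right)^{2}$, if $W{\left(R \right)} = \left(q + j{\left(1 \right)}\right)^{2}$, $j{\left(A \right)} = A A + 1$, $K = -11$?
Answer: $44521$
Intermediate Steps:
$j{\left(A \right)} = 1 + A^{2}$ ($j{\left(A \right)} = A^{2} + 1 = 1 + A^{2}$)
$q = -10$
$W{\left(R \right)} = 64$ ($W{\left(R \right)} = \left(-10 + \left(1 + 1^{2}\right)\right)^{2} = \left(-10 + \left(1 + 1\right)\right)^{2} = \left(-10 + 2\right)^{2} = \left(-8\right)^{2} = 64$)
$\left(\left(-55\right) 5 + W{\left(K \right)}\right)^{2} = \left(\left(-55\right) 5 + 64\right)^{2} = \left(-275 + 64\right)^{2} = \left(-211\right)^{2} = 44521$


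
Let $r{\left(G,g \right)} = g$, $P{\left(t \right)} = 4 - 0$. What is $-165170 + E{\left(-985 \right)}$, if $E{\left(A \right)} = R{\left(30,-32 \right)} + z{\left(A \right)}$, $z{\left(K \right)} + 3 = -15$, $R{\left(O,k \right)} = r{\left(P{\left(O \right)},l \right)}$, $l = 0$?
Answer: $-165188$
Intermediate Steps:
$P{\left(t \right)} = 4$ ($P{\left(t \right)} = 4 + 0 = 4$)
$R{\left(O,k \right)} = 0$
$z{\left(K \right)} = -18$ ($z{\left(K \right)} = -3 - 15 = -18$)
$E{\left(A \right)} = -18$ ($E{\left(A \right)} = 0 - 18 = -18$)
$-165170 + E{\left(-985 \right)} = -165170 - 18 = -165188$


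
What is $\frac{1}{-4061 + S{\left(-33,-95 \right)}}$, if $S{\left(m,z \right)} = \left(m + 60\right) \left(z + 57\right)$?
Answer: $- \frac{1}{5087} \approx -0.00019658$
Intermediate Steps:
$S{\left(m,z \right)} = \left(57 + z\right) \left(60 + m\right)$ ($S{\left(m,z \right)} = \left(60 + m\right) \left(57 + z\right) = \left(57 + z\right) \left(60 + m\right)$)
$\frac{1}{-4061 + S{\left(-33,-95 \right)}} = \frac{1}{-4061 + \left(3420 + 57 \left(-33\right) + 60 \left(-95\right) - -3135\right)} = \frac{1}{-4061 + \left(3420 - 1881 - 5700 + 3135\right)} = \frac{1}{-4061 - 1026} = \frac{1}{-5087} = - \frac{1}{5087}$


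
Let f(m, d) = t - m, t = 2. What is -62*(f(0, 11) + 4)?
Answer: -372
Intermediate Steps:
f(m, d) = 2 - m
-62*(f(0, 11) + 4) = -62*((2 - 1*0) + 4) = -62*((2 + 0) + 4) = -62*(2 + 4) = -62*6 = -372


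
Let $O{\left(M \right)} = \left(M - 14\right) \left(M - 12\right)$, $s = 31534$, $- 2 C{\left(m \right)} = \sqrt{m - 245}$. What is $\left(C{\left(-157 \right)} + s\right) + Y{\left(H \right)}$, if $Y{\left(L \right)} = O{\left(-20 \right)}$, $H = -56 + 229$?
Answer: $32622 - \frac{i \sqrt{402}}{2} \approx 32622.0 - 10.025 i$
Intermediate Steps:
$C{\left(m \right)} = - \frac{\sqrt{-245 + m}}{2}$ ($C{\left(m \right)} = - \frac{\sqrt{m - 245}}{2} = - \frac{\sqrt{-245 + m}}{2}$)
$H = 173$
$O{\left(M \right)} = \left(-14 + M\right) \left(-12 + M\right)$
$Y{\left(L \right)} = 1088$ ($Y{\left(L \right)} = 168 + \left(-20\right)^{2} - -520 = 168 + 400 + 520 = 1088$)
$\left(C{\left(-157 \right)} + s\right) + Y{\left(H \right)} = \left(- \frac{\sqrt{-245 - 157}}{2} + 31534\right) + 1088 = \left(- \frac{\sqrt{-402}}{2} + 31534\right) + 1088 = \left(- \frac{i \sqrt{402}}{2} + 31534\right) + 1088 = \left(31534 - \frac{i \sqrt{402}}{2}\right) + 1088 = 32622 - \frac{i \sqrt{402}}{2}$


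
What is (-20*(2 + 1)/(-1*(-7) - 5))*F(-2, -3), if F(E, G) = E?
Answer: 60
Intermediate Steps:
(-20*(2 + 1)/(-1*(-7) - 5))*F(-2, -3) = -20*(2 + 1)/(-1*(-7) - 5)*(-2) = -60/(7 - 5)*(-2) = -60/2*(-2) = -20*3/2*(-2) = -30*(-2) = 60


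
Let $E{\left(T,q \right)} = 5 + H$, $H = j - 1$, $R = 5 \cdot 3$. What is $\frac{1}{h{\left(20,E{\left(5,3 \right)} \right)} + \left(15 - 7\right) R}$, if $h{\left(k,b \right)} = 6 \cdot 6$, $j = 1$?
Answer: $\frac{1}{156} \approx 0.0064103$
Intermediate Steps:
$R = 15$
$H = 0$ ($H = 1 - 1 = 0$)
$E{\left(T,q \right)} = 5$ ($E{\left(T,q \right)} = 5 + 0 = 5$)
$h{\left(k,b \right)} = 36$
$\frac{1}{h{\left(20,E{\left(5,3 \right)} \right)} + \left(15 - 7\right) R} = \frac{1}{36 + \left(15 - 7\right) 15} = \frac{1}{36 + 8 \cdot 15} = \frac{1}{36 + 120} = \frac{1}{156}$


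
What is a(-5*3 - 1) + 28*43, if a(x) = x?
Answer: 1188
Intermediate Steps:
a(-5*3 - 1) + 28*43 = (-5*3 - 1) + 28*43 = (-15 - 1) + 1204 = -16 + 1204 = 1188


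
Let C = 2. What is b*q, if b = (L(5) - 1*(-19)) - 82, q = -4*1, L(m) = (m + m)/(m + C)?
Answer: 1724/7 ≈ 246.29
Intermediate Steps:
L(m) = 2*m/(2 + m) (L(m) = (m + m)/(m + 2) = (2*m)/(2 + m) = 2*m/(2 + m))
q = -4
b = -431/7 (b = (2*5/(2 + 5) - 1*(-19)) - 82 = (2*5/7 + 19) - 82 = (2*5*(1/7) + 19) - 82 = (10/7 + 19) - 82 = 143/7 - 82 = -431/7 ≈ -61.571)
b*q = -431/7*(-4) = 1724/7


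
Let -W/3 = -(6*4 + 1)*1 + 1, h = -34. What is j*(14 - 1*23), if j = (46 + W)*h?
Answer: 36108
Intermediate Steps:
W = 72 (W = -3*(-(6*4 + 1)*1 + 1) = -3*(-(24 + 1)*1 + 1) = -3*(-1*25*1 + 1) = -3*(-25*1 + 1) = -3*(-25 + 1) = -3*(-24) = 72)
j = -4012 (j = (46 + 72)*(-34) = 118*(-34) = -4012)
j*(14 - 1*23) = -4012*(14 - 1*23) = -4012*(14 - 23) = -4012*(-9) = 36108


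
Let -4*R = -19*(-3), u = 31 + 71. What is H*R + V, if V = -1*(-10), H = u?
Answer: -2887/2 ≈ -1443.5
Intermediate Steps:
u = 102
R = -57/4 (R = -(-19)*(-3)/4 = -¼*57 = -57/4 ≈ -14.250)
H = 102
V = 10
H*R + V = 102*(-57/4) + 10 = -2907/2 + 10 = -2887/2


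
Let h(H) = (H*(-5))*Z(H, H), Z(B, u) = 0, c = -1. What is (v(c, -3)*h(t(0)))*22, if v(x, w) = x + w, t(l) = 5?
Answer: 0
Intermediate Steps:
h(H) = 0 (h(H) = (H*(-5))*0 = -5*H*0 = 0)
v(x, w) = w + x
(v(c, -3)*h(t(0)))*22 = ((-3 - 1)*0)*22 = -4*0*22 = 0*22 = 0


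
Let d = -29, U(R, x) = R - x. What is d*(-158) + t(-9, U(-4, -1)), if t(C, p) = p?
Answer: 4579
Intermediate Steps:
d*(-158) + t(-9, U(-4, -1)) = -29*(-158) + (-4 - 1*(-1)) = 4582 + (-4 + 1) = 4582 - 3 = 4579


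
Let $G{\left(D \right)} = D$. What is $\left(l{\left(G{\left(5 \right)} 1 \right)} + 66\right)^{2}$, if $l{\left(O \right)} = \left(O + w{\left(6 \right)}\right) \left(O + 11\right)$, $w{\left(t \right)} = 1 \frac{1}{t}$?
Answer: $\frac{198916}{9} \approx 22102.0$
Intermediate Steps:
$w{\left(t \right)} = \frac{1}{t}$
$l{\left(O \right)} = \left(11 + O\right) \left(\frac{1}{6} + O\right)$ ($l{\left(O \right)} = \left(O + \frac{1}{6}\right) \left(O + 11\right) = \left(O + \frac{1}{6}\right) \left(11 + O\right) = \left(\frac{1}{6} + O\right) \left(11 + O\right) = \left(11 + O\right) \left(\frac{1}{6} + O\right)$)
$\left(l{\left(G{\left(5 \right)} 1 \right)} + 66\right)^{2} = \left(\left(\frac{11}{6} + \left(5 \cdot 1\right)^{2} + \frac{67 \cdot 5 \cdot 1}{6}\right) + 66\right)^{2} = \left(\left(\frac{11}{6} + 5^{2} + \frac{67}{6} \cdot 5\right) + 66\right)^{2} = \left(\left(\frac{11}{6} + 25 + \frac{335}{6}\right) + 66\right)^{2} = \left(\frac{248}{3} + 66\right)^{2} = \left(\frac{446}{3}\right)^{2} = \frac{198916}{9}$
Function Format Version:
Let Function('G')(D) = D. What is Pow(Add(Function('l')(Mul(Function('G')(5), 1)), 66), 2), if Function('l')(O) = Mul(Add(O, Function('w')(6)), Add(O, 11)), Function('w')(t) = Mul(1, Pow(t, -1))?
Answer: Rational(198916, 9) ≈ 22102.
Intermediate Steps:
Function('w')(t) = Pow(t, -1)
Function('l')(O) = Mul(Add(11, O), Add(Rational(1, 6), O)) (Function('l')(O) = Mul(Add(O, Pow(6, -1)), Add(O, 11)) = Mul(Add(O, Rational(1, 6)), Add(11, O)) = Mul(Add(Rational(1, 6), O), Add(11, O)) = Mul(Add(11, O), Add(Rational(1, 6), O)))
Pow(Add(Function('l')(Mul(Function('G')(5), 1)), 66), 2) = Pow(Add(Add(Rational(11, 6), Pow(Mul(5, 1), 2), Mul(Rational(67, 6), Mul(5, 1))), 66), 2) = Pow(Add(Add(Rational(11, 6), Pow(5, 2), Mul(Rational(67, 6), 5)), 66), 2) = Pow(Add(Add(Rational(11, 6), 25, Rational(335, 6)), 66), 2) = Pow(Add(Rational(248, 3), 66), 2) = Pow(Rational(446, 3), 2) = Rational(198916, 9)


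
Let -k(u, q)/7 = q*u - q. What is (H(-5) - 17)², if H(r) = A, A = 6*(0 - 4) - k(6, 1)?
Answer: 36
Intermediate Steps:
k(u, q) = 7*q - 7*q*u (k(u, q) = -7*(q*u - q) = -7*(-q + q*u) = 7*q - 7*q*u)
A = 11 (A = 6*(0 - 4) - 7*(1 - 1*6) = 6*(-4) - 7*(1 - 6) = -24 - 7*(-5) = -24 - 1*(-35) = -24 + 35 = 11)
H(r) = 11
(H(-5) - 17)² = (11 - 17)² = (-6)² = 36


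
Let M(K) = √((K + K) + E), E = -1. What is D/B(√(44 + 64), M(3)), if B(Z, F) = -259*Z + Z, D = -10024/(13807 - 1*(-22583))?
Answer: 1253*√3/21124395 ≈ 0.00010274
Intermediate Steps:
M(K) = √(-1 + 2*K) (M(K) = √((K + K) - 1) = √(2*K - 1) = √(-1 + 2*K))
D = -5012/18195 (D = -10024/(13807 + 22583) = -10024/36390 = -10024*1/36390 = -5012/18195 ≈ -0.27546)
B(Z, F) = -258*Z
D/B(√(44 + 64), M(3)) = -5012*(-1/(258*√(44 + 64)))/18195 = -5012*(-√3/4644)/18195 = -(-1253)*√3/21124395 = 1253*√3/21124395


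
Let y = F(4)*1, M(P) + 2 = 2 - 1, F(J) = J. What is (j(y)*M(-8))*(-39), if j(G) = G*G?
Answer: 624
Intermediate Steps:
M(P) = -1 (M(P) = -2 + (2 - 1) = -2 + 1 = -1)
y = 4 (y = 4*1 = 4)
j(G) = G²
(j(y)*M(-8))*(-39) = (4²*(-1))*(-39) = (16*(-1))*(-39) = -16*(-39) = 624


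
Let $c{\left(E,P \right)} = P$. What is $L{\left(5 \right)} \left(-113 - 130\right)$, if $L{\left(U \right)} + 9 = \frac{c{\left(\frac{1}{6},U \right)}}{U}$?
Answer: $1944$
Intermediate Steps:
$L{\left(U \right)} = -8$ ($L{\left(U \right)} = -9 + \frac{U}{U} = -9 + 1 = -8$)
$L{\left(5 \right)} \left(-113 - 130\right) = - 8 \left(-113 - 130\right) = \left(-8\right) \left(-243\right) = 1944$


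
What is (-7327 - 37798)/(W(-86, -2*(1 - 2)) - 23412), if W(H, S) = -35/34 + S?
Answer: 61370/31839 ≈ 1.9275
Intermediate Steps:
W(H, S) = -35/34 + S (W(H, S) = -35*1/34 + S = -35/34 + S)
(-7327 - 37798)/(W(-86, -2*(1 - 2)) - 23412) = (-7327 - 37798)/((-35/34 - 2*(1 - 2)) - 23412) = -45125/((-35/34 - 2*(-1)) - 23412) = -45125/((-35/34 + 2) - 23412) = -45125/(33/34 - 23412) = -45125/(-795975/34) = -45125*(-34/795975) = 61370/31839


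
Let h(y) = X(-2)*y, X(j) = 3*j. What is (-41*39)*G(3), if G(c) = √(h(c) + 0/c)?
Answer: -4797*I*√2 ≈ -6784.0*I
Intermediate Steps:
h(y) = -6*y (h(y) = (3*(-2))*y = -6*y)
G(c) = √6*√(-c) (G(c) = √(-6*c + 0/c) = √(-6*c + 0) = √(-6*c) = √6*√(-c))
(-41*39)*G(3) = (-41*39)*(√6*√(-1*3)) = -1599*√6*√(-3) = -1599*√6*I*√3 = -4797*I*√2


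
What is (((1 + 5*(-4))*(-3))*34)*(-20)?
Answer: -38760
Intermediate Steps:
(((1 + 5*(-4))*(-3))*34)*(-20) = (((1 - 20)*(-3))*34)*(-20) = (-19*(-3)*34)*(-20) = (57*34)*(-20) = 1938*(-20) = -38760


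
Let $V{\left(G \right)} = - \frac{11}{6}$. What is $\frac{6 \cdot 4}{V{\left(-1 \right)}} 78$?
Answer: $- \frac{11232}{11} \approx -1021.1$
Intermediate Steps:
$V{\left(G \right)} = - \frac{11}{6}$ ($V{\left(G \right)} = \left(-11\right) \frac{1}{6} = - \frac{11}{6}$)
$\frac{6 \cdot 4}{V{\left(-1 \right)}} 78 = \frac{6 \cdot 4}{- \frac{11}{6}} \cdot 78 = 24 \left(- \frac{6}{11}\right) 78 = \left(- \frac{144}{11}\right) 78 = - \frac{11232}{11}$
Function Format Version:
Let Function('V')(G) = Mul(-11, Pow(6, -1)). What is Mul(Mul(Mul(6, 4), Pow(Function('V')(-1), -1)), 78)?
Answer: Rational(-11232, 11) ≈ -1021.1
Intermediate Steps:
Function('V')(G) = Rational(-11, 6) (Function('V')(G) = Mul(-11, Rational(1, 6)) = Rational(-11, 6))
Mul(Mul(Mul(6, 4), Pow(Function('V')(-1), -1)), 78) = Mul(Mul(Mul(6, 4), Pow(Rational(-11, 6), -1)), 78) = Mul(Mul(24, Rational(-6, 11)), 78) = Mul(Rational(-144, 11), 78) = Rational(-11232, 11)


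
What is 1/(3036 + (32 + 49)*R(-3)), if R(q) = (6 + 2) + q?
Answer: 1/3441 ≈ 0.00029061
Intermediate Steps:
R(q) = 8 + q
1/(3036 + (32 + 49)*R(-3)) = 1/(3036 + (32 + 49)*(8 - 3)) = 1/(3036 + 81*5) = 1/(3036 + 405) = 1/3441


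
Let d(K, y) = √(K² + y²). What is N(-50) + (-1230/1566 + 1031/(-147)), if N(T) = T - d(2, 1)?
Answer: -739192/12789 - √5 ≈ -60.035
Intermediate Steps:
N(T) = T - √5 (N(T) = T - √(2² + 1²) = T - √(4 + 1) = T - √5)
N(-50) + (-1230/1566 + 1031/(-147)) = (-50 - √5) + (-1230/1566 + 1031/(-147)) = (-50 - √5) + (-1230*1/1566 + 1031*(-1/147)) = (-50 - √5) + (-205/261 - 1031/147) = (-50 - √5) - 99742/12789 = -739192/12789 - √5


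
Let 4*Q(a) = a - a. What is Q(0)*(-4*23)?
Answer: 0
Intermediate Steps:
Q(a) = 0 (Q(a) = (a - a)/4 = (¼)*0 = 0)
Q(0)*(-4*23) = 0*(-4*23) = 0*(-92) = 0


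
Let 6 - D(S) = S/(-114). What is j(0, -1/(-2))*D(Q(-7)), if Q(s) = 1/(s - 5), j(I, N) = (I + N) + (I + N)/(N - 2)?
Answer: 8207/8208 ≈ 0.99988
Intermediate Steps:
j(I, N) = I + N + (I + N)/(-2 + N) (j(I, N) = (I + N) + (I + N)/(-2 + N) = I + N + (I + N)/(-2 + N))
Q(s) = 1/(-5 + s)
D(S) = 6 + S/114 (D(S) = 6 - S/(-114) = 6 - S*(-1)/114 = 6 - (-1)*S/114 = 6 + S/114)
j(0, -1/(-2))*D(Q(-7)) = (((-1/(-2))**2 - 1*0 - (-1)/(-2) + 0*(-1/(-2)))/(-2 - 1/(-2)))*(6 + 1/(114*(-5 - 7))) = (((-1*(-1/2))**2 + 0 - (-1)*(-1)/2 + 0*(-1*(-1/2)))/(-2 - 1*(-1/2)))*(6 + (1/114)/(-12)) = (((1/2)**2 + 0 - 1*1/2 + 0*(1/2))/(-2 + 1/2))*(6 + (1/114)*(-1/12)) = ((1/4 + 0 - 1/2 + 0)/(-3/2))*(6 - 1/1368) = -2/3*(-1/4)*(8207/1368) = (1/6)*(8207/1368) = 8207/8208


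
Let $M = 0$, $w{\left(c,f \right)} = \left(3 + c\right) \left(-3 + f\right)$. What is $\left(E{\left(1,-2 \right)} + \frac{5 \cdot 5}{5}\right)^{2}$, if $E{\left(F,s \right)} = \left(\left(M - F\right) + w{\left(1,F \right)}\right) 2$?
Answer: $169$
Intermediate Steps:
$w{\left(c,f \right)} = \left(-3 + f\right) \left(3 + c\right)$
$E{\left(F,s \right)} = -24 + 6 F$ ($E{\left(F,s \right)} = \left(\left(0 - F\right) + \left(-9 - 3 + 3 F + 1 F\right)\right) 2 = \left(- F + \left(-9 - 3 + 3 F + F\right)\right) 2 = \left(- F + \left(-12 + 4 F\right)\right) 2 = \left(-12 + 3 F\right) 2 = -24 + 6 F$)
$\left(E{\left(1,-2 \right)} + \frac{5 \cdot 5}{5}\right)^{2} = \left(\left(-24 + 6 \cdot 1\right) + \frac{5 \cdot 5}{5}\right)^{2} = \left(\left(-24 + 6\right) + 25 \cdot \frac{1}{5}\right)^{2} = \left(-18 + 5\right)^{2} = \left(-13\right)^{2} = 169$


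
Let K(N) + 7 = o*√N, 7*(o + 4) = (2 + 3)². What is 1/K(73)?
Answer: -343/1744 + 21*√73/1744 ≈ -0.093794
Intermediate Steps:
o = -3/7 (o = -4 + (2 + 3)²/7 = -4 + (⅐)*5² = -4 + (⅐)*25 = -4 + 25/7 = -3/7 ≈ -0.42857)
K(N) = -7 - 3*√N/7
1/K(73) = 1/(-7 - 3*√73/7)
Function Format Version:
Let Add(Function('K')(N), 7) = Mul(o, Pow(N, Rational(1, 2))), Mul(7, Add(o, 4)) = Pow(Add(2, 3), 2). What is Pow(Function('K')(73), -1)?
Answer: Add(Rational(-343, 1744), Mul(Rational(21, 1744), Pow(73, Rational(1, 2)))) ≈ -0.093794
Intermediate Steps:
o = Rational(-3, 7) (o = Add(-4, Mul(Rational(1, 7), Pow(Add(2, 3), 2))) = Add(-4, Mul(Rational(1, 7), Pow(5, 2))) = Add(-4, Mul(Rational(1, 7), 25)) = Add(-4, Rational(25, 7)) = Rational(-3, 7) ≈ -0.42857)
Function('K')(N) = Add(-7, Mul(Rational(-3, 7), Pow(N, Rational(1, 2))))
Pow(Function('K')(73), -1) = Pow(Add(-7, Mul(Rational(-3, 7), Pow(73, Rational(1, 2)))), -1)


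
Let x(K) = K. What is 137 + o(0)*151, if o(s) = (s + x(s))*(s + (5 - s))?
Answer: 137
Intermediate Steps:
o(s) = 10*s (o(s) = (s + s)*(s + (5 - s)) = (2*s)*5 = 10*s)
137 + o(0)*151 = 137 + (10*0)*151 = 137 + 0*151 = 137 + 0 = 137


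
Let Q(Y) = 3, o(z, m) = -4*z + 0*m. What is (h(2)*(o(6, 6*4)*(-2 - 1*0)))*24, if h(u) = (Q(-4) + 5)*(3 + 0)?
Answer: 27648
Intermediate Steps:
o(z, m) = -4*z (o(z, m) = -4*z + 0 = -4*z)
h(u) = 24 (h(u) = (3 + 5)*(3 + 0) = 8*3 = 24)
(h(2)*(o(6, 6*4)*(-2 - 1*0)))*24 = (24*((-4*6)*(-2 - 1*0)))*24 = (24*(-24*(-2 + 0)))*24 = (24*(-24*(-2)))*24 = (24*48)*24 = 1152*24 = 27648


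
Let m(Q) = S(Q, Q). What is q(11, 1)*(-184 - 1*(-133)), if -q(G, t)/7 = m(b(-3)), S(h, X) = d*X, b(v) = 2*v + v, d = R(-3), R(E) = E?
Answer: 9639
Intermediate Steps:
d = -3
b(v) = 3*v
S(h, X) = -3*X
m(Q) = -3*Q
q(G, t) = -189 (q(G, t) = -(-21)*3*(-3) = -(-21)*(-9) = -7*27 = -189)
q(11, 1)*(-184 - 1*(-133)) = -189*(-184 - 1*(-133)) = -189*(-184 + 133) = -189*(-51) = 9639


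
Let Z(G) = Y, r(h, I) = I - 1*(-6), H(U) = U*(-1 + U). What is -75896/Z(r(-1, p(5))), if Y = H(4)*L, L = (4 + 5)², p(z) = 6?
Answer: -18974/243 ≈ -78.082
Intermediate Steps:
L = 81 (L = 9² = 81)
r(h, I) = 6 + I (r(h, I) = I + 6 = 6 + I)
Y = 972 (Y = (4*(-1 + 4))*81 = (4*3)*81 = 12*81 = 972)
Z(G) = 972
-75896/Z(r(-1, p(5))) = -75896/972 = -75896*1/972 = -18974/243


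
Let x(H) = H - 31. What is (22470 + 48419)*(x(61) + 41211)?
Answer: 2923533249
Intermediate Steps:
x(H) = -31 + H
(22470 + 48419)*(x(61) + 41211) = (22470 + 48419)*((-31 + 61) + 41211) = 70889*(30 + 41211) = 70889*41241 = 2923533249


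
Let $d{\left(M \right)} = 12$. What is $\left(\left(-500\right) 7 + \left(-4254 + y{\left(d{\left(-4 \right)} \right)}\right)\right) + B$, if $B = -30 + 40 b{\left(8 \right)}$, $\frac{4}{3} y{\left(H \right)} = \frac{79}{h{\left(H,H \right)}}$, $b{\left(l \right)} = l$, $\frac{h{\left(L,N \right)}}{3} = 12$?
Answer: $- \frac{358193}{48} \approx -7462.4$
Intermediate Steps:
$h{\left(L,N \right)} = 36$ ($h{\left(L,N \right)} = 3 \cdot 12 = 36$)
$y{\left(H \right)} = \frac{79}{48}$ ($y{\left(H \right)} = \frac{3 \cdot \frac{79}{36}}{4} = \frac{3 \cdot 79 \cdot \frac{1}{36}}{4} = \frac{3}{4} \cdot \frac{79}{36} = \frac{79}{48}$)
$B = 290$ ($B = -30 + 40 \cdot 8 = -30 + 320 = 290$)
$\left(\left(-500\right) 7 + \left(-4254 + y{\left(d{\left(-4 \right)} \right)}\right)\right) + B = \left(\left(-500\right) 7 + \left(-4254 + \frac{79}{48}\right)\right) + 290 = \left(-3500 - \frac{204113}{48}\right) + 290 = - \frac{372113}{48} + 290 = - \frac{358193}{48}$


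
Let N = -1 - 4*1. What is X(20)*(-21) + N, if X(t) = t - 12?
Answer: -173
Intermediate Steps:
X(t) = -12 + t
N = -5 (N = -1 - 4 = -5)
X(20)*(-21) + N = (-12 + 20)*(-21) - 5 = 8*(-21) - 5 = -168 - 5 = -173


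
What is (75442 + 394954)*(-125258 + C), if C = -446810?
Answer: -269098498928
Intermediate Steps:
(75442 + 394954)*(-125258 + C) = (75442 + 394954)*(-125258 - 446810) = 470396*(-572068) = -269098498928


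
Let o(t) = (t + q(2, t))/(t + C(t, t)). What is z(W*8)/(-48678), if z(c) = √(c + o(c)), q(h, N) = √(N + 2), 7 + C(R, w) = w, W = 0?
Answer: -I*2^(¼)*√7/340746 ≈ -9.2337e-6*I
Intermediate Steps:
C(R, w) = -7 + w
q(h, N) = √(2 + N)
o(t) = (t + √(2 + t))/(-7 + 2*t) (o(t) = (t + √(2 + t))/(t + (-7 + t)) = (t + √(2 + t))/(-7 + 2*t))
z(c) = √(c + (c + √(2 + c))/(-7 + 2*c))
z(W*8)/(-48678) = √((0*8 + √(2 + 0*8) + (0*8)*(-7 + 2*(0*8)))/(-7 + 2*(0*8)))/(-48678) = √((0 + √(2 + 0) + 0*(-7 + 2*0))/(-7 + 2*0))*(-1/48678) = √((0 + √2 + 0*(-7 + 0))/(-7 + 0))*(-1/48678) = √((0 + √2 + 0*(-7))/(-7))*(-1/48678) = √(-(0 + √2 + 0)/7)*(-1/48678) = √(-√2/7)*(-1/48678) = (I*(2^(¼)*√7)/7)*(-1/48678) = -I*2^(¼)*√7/340746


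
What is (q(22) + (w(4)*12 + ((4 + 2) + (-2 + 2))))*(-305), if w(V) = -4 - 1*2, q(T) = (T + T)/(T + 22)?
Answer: 19825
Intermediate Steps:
q(T) = 2*T/(22 + T) (q(T) = (2*T)/(22 + T) = 2*T/(22 + T))
w(V) = -6 (w(V) = -4 - 2 = -6)
(q(22) + (w(4)*12 + ((4 + 2) + (-2 + 2))))*(-305) = (2*22/(22 + 22) + (-6*12 + ((4 + 2) + (-2 + 2))))*(-305) = (2*22/44 + (-72 + (6 + 0)))*(-305) = (2*22*(1/44) + (-72 + 6))*(-305) = (1 - 66)*(-305) = -65*(-305) = 19825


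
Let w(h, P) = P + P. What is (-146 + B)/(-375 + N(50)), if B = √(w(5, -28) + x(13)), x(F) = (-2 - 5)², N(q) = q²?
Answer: -146/2125 + I*√7/2125 ≈ -0.068706 + 0.0012451*I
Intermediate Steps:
w(h, P) = 2*P
x(F) = 49 (x(F) = (-7)² = 49)
B = I*√7 (B = √(2*(-28) + 49) = √(-56 + 49) = √(-7) = I*√7 ≈ 2.6458*I)
(-146 + B)/(-375 + N(50)) = (-146 + I*√7)/(-375 + 50²) = (-146 + I*√7)/(-375 + 2500) = (-146 + I*√7)/2125 = (-146 + I*√7)*(1/2125) = -146/2125 + I*√7/2125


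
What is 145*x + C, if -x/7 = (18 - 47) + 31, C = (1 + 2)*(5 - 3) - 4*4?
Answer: -2040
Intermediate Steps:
C = -10 (C = 3*2 - 16 = 6 - 16 = -10)
x = -14 (x = -7*((18 - 47) + 31) = -7*(-29 + 31) = -7*2 = -14)
145*x + C = 145*(-14) - 10 = -2030 - 10 = -2040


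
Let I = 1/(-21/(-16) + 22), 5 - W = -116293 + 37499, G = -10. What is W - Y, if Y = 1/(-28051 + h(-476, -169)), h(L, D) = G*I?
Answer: 824488357590/10463183 ≈ 78799.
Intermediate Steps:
W = 78799 (W = 5 - (-116293 + 37499) = 5 - 1*(-78794) = 5 + 78794 = 78799)
I = 16/373 (I = 1/(-21*(-1/16) + 22) = 1/(21/16 + 22) = 1/(373/16) = 16/373 ≈ 0.042895)
h(L, D) = -160/373 (h(L, D) = -10*16/373 = -160/373)
Y = -373/10463183 (Y = 1/(-28051 - 160/373) = 1/(-10463183/373) = -373/10463183 ≈ -3.5649e-5)
W - Y = 78799 - 1*(-373/10463183) = 78799 + 373/10463183 = 824488357590/10463183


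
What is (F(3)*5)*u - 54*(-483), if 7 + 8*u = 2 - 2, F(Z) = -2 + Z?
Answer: 208621/8 ≈ 26078.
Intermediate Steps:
u = -7/8 (u = -7/8 + (2 - 2)/8 = -7/8 + (⅛)*0 = -7/8 + 0 = -7/8 ≈ -0.87500)
(F(3)*5)*u - 54*(-483) = ((-2 + 3)*5)*(-7/8) - 54*(-483) = (1*5)*(-7/8) + 26082 = 5*(-7/8) + 26082 = -35/8 + 26082 = 208621/8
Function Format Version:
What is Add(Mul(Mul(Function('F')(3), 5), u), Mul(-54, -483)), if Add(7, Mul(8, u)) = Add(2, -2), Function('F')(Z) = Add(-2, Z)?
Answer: Rational(208621, 8) ≈ 26078.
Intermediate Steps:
u = Rational(-7, 8) (u = Add(Rational(-7, 8), Mul(Rational(1, 8), Add(2, -2))) = Add(Rational(-7, 8), Mul(Rational(1, 8), 0)) = Add(Rational(-7, 8), 0) = Rational(-7, 8) ≈ -0.87500)
Add(Mul(Mul(Function('F')(3), 5), u), Mul(-54, -483)) = Add(Mul(Mul(Add(-2, 3), 5), Rational(-7, 8)), Mul(-54, -483)) = Add(Mul(Mul(1, 5), Rational(-7, 8)), 26082) = Add(Mul(5, Rational(-7, 8)), 26082) = Add(Rational(-35, 8), 26082) = Rational(208621, 8)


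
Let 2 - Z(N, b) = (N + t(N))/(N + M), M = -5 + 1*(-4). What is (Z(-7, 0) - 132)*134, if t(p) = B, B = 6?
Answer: -139427/8 ≈ -17428.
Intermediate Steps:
t(p) = 6
M = -9 (M = -5 - 4 = -9)
Z(N, b) = 2 - (6 + N)/(-9 + N) (Z(N, b) = 2 - (N + 6)/(N - 9) = 2 - (6 + N)/(-9 + N))
(Z(-7, 0) - 132)*134 = ((-24 - 7)/(-9 - 7) - 132)*134 = (-31/(-16) - 132)*134 = (-1/16*(-31) - 132)*134 = (31/16 - 132)*134 = -2081/16*134 = -139427/8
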